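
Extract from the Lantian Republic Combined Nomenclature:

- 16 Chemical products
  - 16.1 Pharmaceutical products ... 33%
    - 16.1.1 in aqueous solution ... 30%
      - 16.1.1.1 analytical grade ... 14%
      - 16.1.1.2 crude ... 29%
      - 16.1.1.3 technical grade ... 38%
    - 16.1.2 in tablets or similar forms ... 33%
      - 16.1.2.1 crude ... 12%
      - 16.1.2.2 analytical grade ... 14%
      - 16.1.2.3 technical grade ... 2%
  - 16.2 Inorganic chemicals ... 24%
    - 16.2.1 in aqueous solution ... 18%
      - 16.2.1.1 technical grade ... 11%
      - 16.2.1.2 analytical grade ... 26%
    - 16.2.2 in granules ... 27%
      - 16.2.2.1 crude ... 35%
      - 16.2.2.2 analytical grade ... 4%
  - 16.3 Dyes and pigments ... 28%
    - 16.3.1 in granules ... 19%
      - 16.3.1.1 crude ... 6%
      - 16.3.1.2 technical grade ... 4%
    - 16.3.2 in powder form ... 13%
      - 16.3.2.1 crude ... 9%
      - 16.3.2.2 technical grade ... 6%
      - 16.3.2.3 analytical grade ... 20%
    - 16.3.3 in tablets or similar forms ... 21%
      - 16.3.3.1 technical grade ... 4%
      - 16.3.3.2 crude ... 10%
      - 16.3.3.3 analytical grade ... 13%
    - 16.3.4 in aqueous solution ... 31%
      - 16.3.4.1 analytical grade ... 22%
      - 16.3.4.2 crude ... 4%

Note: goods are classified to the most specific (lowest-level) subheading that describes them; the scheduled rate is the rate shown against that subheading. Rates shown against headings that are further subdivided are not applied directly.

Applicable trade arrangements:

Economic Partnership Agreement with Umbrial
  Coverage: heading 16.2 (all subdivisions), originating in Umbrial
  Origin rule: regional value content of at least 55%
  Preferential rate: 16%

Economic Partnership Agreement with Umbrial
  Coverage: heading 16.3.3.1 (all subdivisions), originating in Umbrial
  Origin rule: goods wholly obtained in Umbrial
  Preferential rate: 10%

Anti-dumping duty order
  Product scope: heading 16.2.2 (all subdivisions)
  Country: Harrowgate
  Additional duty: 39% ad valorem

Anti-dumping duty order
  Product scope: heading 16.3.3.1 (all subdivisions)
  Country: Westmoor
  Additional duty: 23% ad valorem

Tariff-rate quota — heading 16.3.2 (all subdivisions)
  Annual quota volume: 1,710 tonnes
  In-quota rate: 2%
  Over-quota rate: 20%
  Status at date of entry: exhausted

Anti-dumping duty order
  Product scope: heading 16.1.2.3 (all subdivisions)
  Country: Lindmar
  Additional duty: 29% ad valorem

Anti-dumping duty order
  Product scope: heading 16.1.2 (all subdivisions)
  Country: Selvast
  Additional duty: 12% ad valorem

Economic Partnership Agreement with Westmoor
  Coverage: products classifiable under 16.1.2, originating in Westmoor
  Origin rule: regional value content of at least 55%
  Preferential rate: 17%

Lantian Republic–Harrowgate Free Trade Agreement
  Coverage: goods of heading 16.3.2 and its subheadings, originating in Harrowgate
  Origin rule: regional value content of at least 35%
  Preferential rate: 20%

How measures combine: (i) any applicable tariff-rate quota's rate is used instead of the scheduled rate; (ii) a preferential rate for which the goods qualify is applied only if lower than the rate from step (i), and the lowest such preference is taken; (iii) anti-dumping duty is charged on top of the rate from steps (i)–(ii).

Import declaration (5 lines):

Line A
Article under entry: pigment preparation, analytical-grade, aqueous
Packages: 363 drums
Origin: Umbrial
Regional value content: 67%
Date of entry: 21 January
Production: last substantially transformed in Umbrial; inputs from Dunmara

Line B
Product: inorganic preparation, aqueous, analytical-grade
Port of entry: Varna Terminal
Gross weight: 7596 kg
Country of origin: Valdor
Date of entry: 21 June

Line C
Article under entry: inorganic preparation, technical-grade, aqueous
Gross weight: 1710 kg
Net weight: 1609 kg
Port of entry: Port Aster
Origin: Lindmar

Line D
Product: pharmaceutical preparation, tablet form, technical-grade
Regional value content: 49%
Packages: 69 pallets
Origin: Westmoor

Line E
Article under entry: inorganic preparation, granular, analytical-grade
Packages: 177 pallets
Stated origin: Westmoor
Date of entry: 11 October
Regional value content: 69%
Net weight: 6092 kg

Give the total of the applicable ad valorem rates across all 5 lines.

Line A: pigment → 16.3; aqueous → 16.3.4; analytical-grade → 16.3.4.1. Scheduled 22%. Umbrial agreement on 16.2: 16.3.4.1 not covered; Umbrial agreement on 16.3.3.1: 16.3.4.1 not covered. → 22%.
Line B: inorganic → 16.2; aqueous → 16.2.1; analytical-grade → 16.2.1.2. Scheduled 26%. No special measure applies. → 26%.
Line C: inorganic → 16.2; aqueous → 16.2.1; technical-grade → 16.2.1.1. Scheduled 11%. No special measure applies. → 11%.
Line D: pharmaceutical → 16.1; tablet form → 16.1.2; technical-grade → 16.1.2.3. Scheduled 2%. Westmoor agreement on 16.1.2: RVC < 55%. → 2%.
Line E: inorganic → 16.2; granular → 16.2.2; analytical-grade → 16.2.2.2. Scheduled 4%. Westmoor agreement on 16.1.2: 16.2.2.2 not covered. → 4%.
Sum: 22% + 26% + 11% + 2% + 4% = 65%.

65%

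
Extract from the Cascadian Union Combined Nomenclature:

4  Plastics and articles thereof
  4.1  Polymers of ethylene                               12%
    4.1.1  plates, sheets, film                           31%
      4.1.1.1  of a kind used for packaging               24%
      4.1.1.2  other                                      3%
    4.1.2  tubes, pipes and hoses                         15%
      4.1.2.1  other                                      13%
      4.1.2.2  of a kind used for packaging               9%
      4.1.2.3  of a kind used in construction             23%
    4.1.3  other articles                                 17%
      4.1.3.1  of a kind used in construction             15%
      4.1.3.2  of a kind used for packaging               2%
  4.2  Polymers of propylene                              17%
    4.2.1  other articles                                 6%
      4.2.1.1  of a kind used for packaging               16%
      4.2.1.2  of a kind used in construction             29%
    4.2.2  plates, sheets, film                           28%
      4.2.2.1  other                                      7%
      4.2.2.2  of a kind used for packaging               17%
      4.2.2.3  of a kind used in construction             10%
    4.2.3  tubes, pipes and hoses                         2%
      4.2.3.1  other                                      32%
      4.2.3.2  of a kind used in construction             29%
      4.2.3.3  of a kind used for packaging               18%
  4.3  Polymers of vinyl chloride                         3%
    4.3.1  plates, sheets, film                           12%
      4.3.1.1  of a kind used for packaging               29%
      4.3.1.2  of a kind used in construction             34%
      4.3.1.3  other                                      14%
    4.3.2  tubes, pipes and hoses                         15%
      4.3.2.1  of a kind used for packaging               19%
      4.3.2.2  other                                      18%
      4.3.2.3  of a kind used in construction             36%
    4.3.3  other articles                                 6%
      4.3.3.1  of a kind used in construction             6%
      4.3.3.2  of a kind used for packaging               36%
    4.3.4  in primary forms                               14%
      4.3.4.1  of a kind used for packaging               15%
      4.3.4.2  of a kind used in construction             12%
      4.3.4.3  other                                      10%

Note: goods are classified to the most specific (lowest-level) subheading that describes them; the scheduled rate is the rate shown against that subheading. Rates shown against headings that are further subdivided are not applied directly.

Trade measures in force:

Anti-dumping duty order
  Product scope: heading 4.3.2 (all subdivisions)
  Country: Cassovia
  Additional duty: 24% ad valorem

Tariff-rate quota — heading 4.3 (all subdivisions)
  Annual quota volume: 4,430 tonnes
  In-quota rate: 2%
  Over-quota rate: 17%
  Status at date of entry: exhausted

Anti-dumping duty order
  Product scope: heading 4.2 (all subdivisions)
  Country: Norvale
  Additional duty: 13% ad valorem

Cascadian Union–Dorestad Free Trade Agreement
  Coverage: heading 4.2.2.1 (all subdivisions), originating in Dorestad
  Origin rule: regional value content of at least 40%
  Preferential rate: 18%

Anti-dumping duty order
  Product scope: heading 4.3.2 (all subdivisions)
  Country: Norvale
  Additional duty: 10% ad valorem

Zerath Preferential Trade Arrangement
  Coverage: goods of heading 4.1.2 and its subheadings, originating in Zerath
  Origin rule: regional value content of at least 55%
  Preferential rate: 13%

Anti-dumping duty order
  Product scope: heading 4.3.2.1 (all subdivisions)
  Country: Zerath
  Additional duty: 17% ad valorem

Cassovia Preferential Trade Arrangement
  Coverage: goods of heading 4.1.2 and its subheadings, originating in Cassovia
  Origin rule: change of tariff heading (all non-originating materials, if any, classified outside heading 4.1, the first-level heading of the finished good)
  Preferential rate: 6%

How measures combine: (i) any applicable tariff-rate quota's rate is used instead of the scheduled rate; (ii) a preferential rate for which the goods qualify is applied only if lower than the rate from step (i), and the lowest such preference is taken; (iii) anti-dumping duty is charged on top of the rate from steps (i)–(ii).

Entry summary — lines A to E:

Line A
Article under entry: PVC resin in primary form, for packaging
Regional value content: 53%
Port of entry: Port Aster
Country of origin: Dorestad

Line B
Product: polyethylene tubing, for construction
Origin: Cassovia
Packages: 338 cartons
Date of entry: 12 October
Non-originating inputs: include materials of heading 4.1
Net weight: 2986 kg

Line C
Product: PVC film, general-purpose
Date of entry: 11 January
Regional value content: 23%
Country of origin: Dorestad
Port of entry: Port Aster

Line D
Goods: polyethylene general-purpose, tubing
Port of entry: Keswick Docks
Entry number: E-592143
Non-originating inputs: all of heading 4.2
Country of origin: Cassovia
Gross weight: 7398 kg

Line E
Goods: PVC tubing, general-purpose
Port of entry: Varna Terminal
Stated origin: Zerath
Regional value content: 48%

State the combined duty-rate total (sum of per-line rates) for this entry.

Line A: PVC → 4.3; resin in primary form → 4.3.4; for packaging → 4.3.4.1. Scheduled 15%. quota on 4.3 exhausted → over-quota 17%; Dorestad agreement on 4.2.2.1: 4.3.4.1 not covered. → 17%.
Line B: polyethylene → 4.1; tubing → 4.1.2; for construction → 4.1.2.3. Scheduled 23%. Cassovia agreement on 4.1.2: CTH not met. → 23%.
Line C: PVC → 4.3; film → 4.3.1; general-purpose → 4.3.1.3. Scheduled 14%. quota on 4.3 exhausted → over-quota 17%; Dorestad agreement on 4.2.2.1: 4.3.1.3 not covered. → 17%.
Line D: polyethylene → 4.1; tubing → 4.1.2; general-purpose → 4.1.2.1. Scheduled 13%. Cassovia agreement on 4.1.2: CTH met → 6% available; preferential 6%. → 6%.
Line E: PVC → 4.3; tubing → 4.3.2; general-purpose → 4.3.2.2. Scheduled 18%. quota on 4.3 exhausted → over-quota 17%; Zerath agreement on 4.1.2: 4.3.2.2 not covered. → 17%.
Sum: 17% + 23% + 17% + 6% + 17% = 80%.

80%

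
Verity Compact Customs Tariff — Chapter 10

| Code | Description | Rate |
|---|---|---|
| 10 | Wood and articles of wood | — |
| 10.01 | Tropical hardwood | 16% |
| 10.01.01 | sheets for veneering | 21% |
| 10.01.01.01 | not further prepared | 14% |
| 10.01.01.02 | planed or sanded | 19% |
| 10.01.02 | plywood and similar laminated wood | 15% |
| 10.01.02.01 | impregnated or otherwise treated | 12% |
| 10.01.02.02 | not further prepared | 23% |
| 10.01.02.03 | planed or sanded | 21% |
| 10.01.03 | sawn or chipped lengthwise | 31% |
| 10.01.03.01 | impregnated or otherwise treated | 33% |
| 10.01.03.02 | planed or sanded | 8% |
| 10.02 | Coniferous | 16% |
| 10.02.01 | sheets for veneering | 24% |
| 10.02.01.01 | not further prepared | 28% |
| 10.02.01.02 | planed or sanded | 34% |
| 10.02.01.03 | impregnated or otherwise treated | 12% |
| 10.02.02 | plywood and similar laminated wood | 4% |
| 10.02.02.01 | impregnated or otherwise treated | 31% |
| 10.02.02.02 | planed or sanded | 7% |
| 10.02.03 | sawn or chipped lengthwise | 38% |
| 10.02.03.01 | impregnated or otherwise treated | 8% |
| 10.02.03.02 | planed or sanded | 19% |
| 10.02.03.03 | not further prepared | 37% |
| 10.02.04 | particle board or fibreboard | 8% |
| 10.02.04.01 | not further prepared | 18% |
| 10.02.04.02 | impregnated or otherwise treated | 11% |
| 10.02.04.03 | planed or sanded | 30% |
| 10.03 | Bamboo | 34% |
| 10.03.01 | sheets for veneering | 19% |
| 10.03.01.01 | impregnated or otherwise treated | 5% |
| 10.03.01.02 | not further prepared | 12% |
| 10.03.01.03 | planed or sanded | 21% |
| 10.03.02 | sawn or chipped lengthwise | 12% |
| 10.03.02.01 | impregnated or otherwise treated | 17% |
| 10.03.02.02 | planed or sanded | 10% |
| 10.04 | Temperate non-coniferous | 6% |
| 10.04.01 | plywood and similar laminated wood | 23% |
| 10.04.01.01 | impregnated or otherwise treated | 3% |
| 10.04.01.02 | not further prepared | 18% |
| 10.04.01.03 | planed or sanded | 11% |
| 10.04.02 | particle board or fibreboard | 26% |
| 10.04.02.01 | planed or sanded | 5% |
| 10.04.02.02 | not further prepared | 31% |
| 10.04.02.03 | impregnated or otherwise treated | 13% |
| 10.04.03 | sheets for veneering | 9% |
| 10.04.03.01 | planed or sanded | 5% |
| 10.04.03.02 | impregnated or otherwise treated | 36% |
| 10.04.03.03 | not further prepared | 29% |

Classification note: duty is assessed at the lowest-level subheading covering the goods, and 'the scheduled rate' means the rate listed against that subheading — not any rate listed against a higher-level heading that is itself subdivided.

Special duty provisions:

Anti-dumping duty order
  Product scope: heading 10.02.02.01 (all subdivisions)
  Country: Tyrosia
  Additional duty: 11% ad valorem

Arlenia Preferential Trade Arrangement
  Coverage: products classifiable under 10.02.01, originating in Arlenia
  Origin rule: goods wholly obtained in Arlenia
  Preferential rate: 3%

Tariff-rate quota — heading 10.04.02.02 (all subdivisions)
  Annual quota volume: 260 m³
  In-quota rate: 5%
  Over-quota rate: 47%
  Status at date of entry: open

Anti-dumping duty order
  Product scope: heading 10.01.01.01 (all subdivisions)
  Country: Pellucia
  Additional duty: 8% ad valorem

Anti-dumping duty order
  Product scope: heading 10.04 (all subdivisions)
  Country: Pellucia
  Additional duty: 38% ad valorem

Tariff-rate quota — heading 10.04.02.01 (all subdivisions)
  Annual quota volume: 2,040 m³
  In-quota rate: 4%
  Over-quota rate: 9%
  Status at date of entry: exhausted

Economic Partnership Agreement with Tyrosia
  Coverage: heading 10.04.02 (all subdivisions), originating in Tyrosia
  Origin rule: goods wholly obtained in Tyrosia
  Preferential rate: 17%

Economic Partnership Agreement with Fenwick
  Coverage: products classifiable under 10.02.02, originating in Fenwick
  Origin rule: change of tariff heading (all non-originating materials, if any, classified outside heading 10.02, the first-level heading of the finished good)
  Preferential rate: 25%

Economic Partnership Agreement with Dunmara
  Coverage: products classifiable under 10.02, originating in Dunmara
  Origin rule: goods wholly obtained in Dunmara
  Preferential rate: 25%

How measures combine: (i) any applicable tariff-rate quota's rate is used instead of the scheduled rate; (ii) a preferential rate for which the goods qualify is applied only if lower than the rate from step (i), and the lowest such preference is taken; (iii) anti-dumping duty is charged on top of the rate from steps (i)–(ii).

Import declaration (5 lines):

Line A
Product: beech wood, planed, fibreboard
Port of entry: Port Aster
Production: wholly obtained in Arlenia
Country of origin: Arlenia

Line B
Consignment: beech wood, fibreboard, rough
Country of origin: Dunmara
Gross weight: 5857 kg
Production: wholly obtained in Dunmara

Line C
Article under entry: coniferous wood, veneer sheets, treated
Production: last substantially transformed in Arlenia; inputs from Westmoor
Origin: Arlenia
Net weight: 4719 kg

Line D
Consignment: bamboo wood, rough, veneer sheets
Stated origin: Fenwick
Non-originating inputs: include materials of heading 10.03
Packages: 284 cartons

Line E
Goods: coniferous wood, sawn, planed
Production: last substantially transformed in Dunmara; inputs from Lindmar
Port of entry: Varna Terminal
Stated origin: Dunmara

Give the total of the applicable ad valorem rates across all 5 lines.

Line A: beech → 10.04; fibreboard → 10.04.02; planed → 10.04.02.01. Scheduled 5%. quota on 10.04.02.01 exhausted → over-quota 9%; Arlenia agreement on 10.02.01: 10.04.02.01 not covered. → 9%.
Line B: beech → 10.04; fibreboard → 10.04.02; rough → 10.04.02.02. Scheduled 31%. quota on 10.04.02.02 open → in-quota 5%; Dunmara agreement on 10.02: 10.04.02.02 not covered. → 5%.
Line C: coniferous → 10.02; veneer sheets → 10.02.01; treated → 10.02.01.03. Scheduled 12%. Arlenia agreement on 10.02.01: not wholly obtained. → 12%.
Line D: bamboo → 10.03; veneer sheets → 10.03.01; rough → 10.03.01.02. Scheduled 12%. Fenwick agreement on 10.02.02: 10.03.01.02 not covered. → 12%.
Line E: coniferous → 10.02; sawn → 10.02.03; planed → 10.02.03.02. Scheduled 19%. Dunmara agreement on 10.02: not wholly obtained. → 19%.
Sum: 9% + 5% + 12% + 12% + 19% = 57%.

57%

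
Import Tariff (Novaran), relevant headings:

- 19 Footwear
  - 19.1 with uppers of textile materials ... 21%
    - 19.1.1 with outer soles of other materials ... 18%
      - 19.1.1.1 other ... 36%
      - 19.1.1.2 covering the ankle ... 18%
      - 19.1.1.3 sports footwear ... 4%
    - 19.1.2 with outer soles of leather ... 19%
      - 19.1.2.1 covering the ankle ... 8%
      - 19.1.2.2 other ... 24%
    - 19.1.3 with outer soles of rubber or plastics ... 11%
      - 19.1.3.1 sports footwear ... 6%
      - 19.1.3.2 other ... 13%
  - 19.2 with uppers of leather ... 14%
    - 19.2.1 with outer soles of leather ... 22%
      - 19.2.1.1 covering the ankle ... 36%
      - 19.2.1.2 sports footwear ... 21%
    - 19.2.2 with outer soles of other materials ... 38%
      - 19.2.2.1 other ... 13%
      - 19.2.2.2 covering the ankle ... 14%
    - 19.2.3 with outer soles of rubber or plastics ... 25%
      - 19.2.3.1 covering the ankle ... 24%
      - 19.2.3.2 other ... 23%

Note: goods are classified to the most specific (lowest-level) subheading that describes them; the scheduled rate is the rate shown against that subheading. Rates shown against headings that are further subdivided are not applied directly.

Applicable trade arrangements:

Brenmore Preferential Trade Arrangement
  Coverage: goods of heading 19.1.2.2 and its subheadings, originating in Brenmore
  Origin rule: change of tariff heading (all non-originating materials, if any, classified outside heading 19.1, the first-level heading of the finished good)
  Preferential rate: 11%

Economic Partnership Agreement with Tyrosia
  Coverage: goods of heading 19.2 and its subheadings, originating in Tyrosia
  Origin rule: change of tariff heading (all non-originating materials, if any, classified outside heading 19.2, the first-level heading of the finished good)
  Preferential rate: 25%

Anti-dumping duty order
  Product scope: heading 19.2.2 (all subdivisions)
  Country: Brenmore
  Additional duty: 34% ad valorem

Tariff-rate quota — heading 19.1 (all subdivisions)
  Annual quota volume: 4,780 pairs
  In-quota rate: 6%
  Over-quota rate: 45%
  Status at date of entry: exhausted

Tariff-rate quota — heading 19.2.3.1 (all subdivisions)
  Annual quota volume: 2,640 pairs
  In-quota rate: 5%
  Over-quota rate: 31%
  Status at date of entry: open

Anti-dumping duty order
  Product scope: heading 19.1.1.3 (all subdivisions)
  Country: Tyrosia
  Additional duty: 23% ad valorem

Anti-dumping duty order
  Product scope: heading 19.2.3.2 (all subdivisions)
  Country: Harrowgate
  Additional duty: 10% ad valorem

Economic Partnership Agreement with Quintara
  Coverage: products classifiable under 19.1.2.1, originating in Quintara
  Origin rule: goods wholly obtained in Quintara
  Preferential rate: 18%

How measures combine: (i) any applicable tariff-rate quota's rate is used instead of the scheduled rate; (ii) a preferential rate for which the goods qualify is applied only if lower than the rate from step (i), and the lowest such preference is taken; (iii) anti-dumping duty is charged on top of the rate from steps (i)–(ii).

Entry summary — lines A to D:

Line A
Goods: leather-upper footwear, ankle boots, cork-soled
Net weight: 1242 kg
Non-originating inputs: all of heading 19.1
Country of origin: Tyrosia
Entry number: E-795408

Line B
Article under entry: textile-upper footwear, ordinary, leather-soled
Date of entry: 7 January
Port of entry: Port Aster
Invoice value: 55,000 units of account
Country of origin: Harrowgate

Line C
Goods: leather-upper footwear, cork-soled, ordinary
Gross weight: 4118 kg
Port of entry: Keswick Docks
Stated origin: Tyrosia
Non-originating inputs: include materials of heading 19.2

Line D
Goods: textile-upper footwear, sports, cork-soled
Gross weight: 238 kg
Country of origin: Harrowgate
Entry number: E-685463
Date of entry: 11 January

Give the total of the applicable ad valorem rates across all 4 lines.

117%

Line A: leather-upper → 19.2; cork-soled → 19.2.2; ankle boots → 19.2.2.2. Scheduled 14%. Tyrosia agreement on 19.2: CTH met → 25% available; preference 25% not lower than 14% → no reduction. → 14%.
Line B: textile-upper → 19.1; leather-soled → 19.1.2; ordinary → 19.1.2.2. Scheduled 24%. quota on 19.1 exhausted → over-quota 45%. → 45%.
Line C: leather-upper → 19.2; cork-soled → 19.2.2; ordinary → 19.2.2.1. Scheduled 13%. Tyrosia agreement on 19.2: CTH not met. → 13%.
Line D: textile-upper → 19.1; cork-soled → 19.1.1; sports → 19.1.1.3. Scheduled 4%. quota on 19.1 exhausted → over-quota 45%. → 45%.
Sum: 14% + 45% + 13% + 45% = 117%.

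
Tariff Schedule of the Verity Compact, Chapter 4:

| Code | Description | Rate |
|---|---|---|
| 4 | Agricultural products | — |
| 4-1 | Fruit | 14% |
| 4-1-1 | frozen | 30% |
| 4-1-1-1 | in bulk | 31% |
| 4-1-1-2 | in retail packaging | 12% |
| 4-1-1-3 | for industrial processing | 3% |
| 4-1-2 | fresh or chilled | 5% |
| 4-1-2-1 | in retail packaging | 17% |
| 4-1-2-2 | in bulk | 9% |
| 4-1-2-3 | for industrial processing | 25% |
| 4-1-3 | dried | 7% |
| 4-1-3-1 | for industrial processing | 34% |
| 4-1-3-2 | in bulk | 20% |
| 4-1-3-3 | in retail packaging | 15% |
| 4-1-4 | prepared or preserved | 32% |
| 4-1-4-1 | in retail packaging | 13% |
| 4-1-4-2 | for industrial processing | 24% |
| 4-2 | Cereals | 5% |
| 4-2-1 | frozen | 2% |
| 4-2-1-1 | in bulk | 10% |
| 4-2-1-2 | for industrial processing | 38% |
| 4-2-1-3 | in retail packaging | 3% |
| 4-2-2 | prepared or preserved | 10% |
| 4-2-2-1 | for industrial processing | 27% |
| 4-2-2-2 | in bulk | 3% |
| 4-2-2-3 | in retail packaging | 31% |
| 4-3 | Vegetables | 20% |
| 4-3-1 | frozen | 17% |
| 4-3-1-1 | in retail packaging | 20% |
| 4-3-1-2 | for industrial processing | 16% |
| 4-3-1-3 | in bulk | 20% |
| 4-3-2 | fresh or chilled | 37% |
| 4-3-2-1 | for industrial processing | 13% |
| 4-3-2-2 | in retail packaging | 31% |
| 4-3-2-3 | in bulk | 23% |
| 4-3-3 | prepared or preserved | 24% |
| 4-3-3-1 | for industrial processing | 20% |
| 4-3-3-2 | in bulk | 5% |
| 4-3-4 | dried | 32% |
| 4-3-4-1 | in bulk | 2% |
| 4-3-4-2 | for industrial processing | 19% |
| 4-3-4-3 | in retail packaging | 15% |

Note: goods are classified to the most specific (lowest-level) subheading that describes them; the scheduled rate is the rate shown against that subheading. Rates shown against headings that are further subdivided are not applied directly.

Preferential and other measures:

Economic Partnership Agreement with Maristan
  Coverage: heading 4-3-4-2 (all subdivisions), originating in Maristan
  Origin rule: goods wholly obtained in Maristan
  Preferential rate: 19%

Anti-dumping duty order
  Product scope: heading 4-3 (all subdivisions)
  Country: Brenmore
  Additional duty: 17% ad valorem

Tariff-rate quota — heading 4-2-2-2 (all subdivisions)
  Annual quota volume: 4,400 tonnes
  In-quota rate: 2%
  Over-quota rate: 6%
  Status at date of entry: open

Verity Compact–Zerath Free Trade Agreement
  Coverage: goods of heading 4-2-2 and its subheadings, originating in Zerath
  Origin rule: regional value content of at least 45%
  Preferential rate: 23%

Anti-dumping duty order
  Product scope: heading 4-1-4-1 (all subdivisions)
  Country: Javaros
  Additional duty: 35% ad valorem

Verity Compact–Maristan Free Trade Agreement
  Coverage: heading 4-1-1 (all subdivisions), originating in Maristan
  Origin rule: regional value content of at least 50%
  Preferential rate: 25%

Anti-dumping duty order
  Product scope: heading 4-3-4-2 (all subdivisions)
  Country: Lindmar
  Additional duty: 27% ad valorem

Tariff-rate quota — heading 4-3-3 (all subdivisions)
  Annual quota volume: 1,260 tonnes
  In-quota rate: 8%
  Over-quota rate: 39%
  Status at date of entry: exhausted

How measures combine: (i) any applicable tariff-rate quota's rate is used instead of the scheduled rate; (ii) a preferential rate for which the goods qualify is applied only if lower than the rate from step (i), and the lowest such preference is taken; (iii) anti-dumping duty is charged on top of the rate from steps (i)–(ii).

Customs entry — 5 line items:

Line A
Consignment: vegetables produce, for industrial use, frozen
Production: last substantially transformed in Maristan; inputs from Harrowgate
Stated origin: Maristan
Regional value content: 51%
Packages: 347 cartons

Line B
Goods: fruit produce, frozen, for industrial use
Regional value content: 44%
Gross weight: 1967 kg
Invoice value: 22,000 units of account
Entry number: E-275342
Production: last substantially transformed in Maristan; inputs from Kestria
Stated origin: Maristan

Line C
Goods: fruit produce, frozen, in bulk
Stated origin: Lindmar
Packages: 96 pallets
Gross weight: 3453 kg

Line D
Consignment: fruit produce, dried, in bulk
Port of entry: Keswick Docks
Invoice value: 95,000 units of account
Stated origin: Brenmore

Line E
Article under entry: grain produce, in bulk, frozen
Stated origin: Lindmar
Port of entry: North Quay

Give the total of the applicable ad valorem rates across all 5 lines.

80%

Line A: vegetables → 4-3; frozen → 4-3-1; for industrial use → 4-3-1-2. Scheduled 16%. Maristan agreement on 4-3-4-2: 4-3-1-2 not covered; Maristan agreement on 4-1-1: 4-3-1-2 not covered. → 16%.
Line B: fruit → 4-1; frozen → 4-1-1; for industrial use → 4-1-1-3. Scheduled 3%. Maristan agreement on 4-3-4-2: 4-1-1-3 not covered; Maristan agreement on 4-1-1: RVC < 50%. → 3%.
Line C: fruit → 4-1; frozen → 4-1-1; in bulk → 4-1-1-1. Scheduled 31%. No special measure applies. → 31%.
Line D: fruit → 4-1; dried → 4-1-3; in bulk → 4-1-3-2. Scheduled 20%. No special measure applies. → 20%.
Line E: grain → 4-2; frozen → 4-2-1; in bulk → 4-2-1-1. Scheduled 10%. No special measure applies. → 10%.
Sum: 16% + 3% + 31% + 20% + 10% = 80%.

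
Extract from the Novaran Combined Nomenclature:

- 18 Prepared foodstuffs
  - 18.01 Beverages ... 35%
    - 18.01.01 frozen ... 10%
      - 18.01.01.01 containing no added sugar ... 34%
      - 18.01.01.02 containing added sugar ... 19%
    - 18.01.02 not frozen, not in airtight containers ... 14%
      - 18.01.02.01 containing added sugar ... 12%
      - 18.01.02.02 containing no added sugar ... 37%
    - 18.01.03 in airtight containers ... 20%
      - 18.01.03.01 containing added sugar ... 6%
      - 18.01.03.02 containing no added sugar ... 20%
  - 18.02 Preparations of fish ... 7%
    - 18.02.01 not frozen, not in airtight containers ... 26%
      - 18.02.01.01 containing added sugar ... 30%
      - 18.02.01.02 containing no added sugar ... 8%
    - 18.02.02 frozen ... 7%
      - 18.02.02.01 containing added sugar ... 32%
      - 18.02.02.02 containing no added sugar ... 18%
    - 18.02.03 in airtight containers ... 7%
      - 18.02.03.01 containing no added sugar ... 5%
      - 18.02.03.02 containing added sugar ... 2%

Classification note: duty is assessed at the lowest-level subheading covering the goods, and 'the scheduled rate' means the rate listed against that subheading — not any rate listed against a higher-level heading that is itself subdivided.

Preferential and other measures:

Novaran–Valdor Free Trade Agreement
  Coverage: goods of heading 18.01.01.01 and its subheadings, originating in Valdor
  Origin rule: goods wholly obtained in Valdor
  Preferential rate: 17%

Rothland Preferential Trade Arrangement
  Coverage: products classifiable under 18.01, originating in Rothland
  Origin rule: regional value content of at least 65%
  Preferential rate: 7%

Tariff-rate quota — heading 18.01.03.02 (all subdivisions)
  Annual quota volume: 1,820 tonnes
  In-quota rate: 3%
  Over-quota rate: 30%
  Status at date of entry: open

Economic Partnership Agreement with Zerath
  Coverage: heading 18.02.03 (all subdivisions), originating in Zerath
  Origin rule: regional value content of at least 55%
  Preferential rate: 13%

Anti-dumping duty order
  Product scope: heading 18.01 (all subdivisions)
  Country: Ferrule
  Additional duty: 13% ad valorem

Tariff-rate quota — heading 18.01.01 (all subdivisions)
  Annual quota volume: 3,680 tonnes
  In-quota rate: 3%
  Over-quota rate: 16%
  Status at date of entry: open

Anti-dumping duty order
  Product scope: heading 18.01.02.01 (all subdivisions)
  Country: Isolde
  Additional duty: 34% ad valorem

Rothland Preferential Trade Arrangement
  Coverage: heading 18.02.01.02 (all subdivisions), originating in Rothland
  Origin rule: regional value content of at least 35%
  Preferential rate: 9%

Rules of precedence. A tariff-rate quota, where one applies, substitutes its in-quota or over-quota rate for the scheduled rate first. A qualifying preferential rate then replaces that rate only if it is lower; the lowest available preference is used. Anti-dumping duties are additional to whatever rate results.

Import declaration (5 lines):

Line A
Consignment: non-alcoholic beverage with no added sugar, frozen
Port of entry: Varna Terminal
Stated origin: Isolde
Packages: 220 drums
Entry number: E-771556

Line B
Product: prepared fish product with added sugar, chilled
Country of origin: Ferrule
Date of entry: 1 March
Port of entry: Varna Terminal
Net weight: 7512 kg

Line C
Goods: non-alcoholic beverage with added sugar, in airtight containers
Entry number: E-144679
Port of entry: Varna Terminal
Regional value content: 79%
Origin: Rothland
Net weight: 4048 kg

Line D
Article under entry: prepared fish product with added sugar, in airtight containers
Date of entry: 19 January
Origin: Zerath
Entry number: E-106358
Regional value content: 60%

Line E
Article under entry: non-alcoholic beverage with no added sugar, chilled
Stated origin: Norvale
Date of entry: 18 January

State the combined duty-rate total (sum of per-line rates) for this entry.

78%

Line A: non-alcoholic beverage → 18.01; frozen → 18.01.01; with no added sugar → 18.01.01.01. Scheduled 34%. quota on 18.01.01 open → in-quota 3%. → 3%.
Line B: prepared fish product → 18.02; chilled → 18.02.01; with added sugar → 18.02.01.01. Scheduled 30%. No special measure applies. → 30%.
Line C: non-alcoholic beverage → 18.01; in airtight containers → 18.01.03; with added sugar → 18.01.03.01. Scheduled 6%. Rothland agreement on 18.01: RVC ≥ 65% → 7% available; Rothland agreement on 18.02.01.02: 18.01.03.01 not covered; preference 7% not lower than 6% → no reduction. → 6%.
Line D: prepared fish product → 18.02; in airtight containers → 18.02.03; with added sugar → 18.02.03.02. Scheduled 2%. Zerath agreement on 18.02.03: RVC ≥ 55% → 13% available; preference 13% not lower than 2% → no reduction. → 2%.
Line E: non-alcoholic beverage → 18.01; chilled → 18.01.02; with no added sugar → 18.01.02.02. Scheduled 37%. No special measure applies. → 37%.
Sum: 3% + 30% + 6% + 2% + 37% = 78%.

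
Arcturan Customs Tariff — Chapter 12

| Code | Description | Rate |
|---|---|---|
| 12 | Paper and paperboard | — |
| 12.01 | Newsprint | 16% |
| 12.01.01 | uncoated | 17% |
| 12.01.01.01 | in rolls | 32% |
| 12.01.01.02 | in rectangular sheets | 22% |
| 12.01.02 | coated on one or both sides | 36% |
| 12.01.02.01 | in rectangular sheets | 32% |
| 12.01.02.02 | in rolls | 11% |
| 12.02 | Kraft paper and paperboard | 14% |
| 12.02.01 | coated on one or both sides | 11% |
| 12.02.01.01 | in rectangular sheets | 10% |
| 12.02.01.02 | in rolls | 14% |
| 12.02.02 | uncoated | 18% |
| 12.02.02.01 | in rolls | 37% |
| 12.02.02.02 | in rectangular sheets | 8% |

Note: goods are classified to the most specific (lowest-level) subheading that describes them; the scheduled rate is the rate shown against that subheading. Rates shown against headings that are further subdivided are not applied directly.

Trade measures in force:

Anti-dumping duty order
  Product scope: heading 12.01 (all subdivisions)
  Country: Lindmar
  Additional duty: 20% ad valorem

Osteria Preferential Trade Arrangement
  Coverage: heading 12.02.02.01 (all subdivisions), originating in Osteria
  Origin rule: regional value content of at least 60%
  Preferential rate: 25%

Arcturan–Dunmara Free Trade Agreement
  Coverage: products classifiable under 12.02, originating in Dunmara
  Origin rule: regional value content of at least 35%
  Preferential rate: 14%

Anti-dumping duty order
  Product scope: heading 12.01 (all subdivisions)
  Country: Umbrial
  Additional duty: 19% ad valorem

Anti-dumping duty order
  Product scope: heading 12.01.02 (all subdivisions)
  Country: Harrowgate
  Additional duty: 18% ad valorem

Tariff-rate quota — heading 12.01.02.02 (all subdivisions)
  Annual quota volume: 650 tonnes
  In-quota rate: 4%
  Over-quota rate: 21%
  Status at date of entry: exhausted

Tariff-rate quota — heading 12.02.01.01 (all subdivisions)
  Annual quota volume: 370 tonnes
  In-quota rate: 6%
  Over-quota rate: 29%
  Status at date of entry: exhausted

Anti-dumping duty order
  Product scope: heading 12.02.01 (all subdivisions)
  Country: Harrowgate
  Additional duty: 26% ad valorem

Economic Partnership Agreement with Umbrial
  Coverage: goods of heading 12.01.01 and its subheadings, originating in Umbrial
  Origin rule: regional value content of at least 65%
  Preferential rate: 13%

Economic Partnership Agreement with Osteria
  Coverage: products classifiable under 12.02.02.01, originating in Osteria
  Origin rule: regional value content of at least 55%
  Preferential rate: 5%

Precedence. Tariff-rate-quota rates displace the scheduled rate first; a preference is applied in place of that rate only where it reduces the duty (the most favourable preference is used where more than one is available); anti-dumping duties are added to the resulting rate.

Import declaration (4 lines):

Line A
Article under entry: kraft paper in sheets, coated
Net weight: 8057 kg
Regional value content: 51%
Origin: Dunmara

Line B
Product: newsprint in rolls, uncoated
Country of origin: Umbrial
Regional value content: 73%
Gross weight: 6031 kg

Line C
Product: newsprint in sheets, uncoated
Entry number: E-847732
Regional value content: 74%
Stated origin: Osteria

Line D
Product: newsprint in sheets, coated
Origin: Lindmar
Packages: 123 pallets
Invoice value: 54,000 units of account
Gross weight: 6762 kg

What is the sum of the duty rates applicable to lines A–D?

Line A: kraft paper → 12.02; coated → 12.02.01; in sheets → 12.02.01.01. Scheduled 10%. quota on 12.02.01.01 exhausted → over-quota 29%; Dunmara agreement on 12.02: RVC ≥ 35% → 14% available; preferential 14%. → 14%.
Line B: newsprint → 12.01; uncoated → 12.01.01; in rolls → 12.01.01.01. Scheduled 32%. Umbrial agreement on 12.01.01: RVC ≥ 65% → 13% available; preferential 13%; anti-dumping (Umbrial, 12.01): +19%; total 13% + 19% = 32%. → 32%.
Line C: newsprint → 12.01; uncoated → 12.01.01; in sheets → 12.01.01.02. Scheduled 22%. Osteria agreement on 12.02.02.01: 12.01.01.02 not covered; Osteria agreement on 12.02.02.01: 12.01.01.02 not covered. → 22%.
Line D: newsprint → 12.01; coated → 12.01.02; in sheets → 12.01.02.01. Scheduled 32%. anti-dumping (Lindmar, 12.01): +20%; total 32% + 20% = 52%. → 52%.
Sum: 14% + 32% + 22% + 52% = 120%.

120%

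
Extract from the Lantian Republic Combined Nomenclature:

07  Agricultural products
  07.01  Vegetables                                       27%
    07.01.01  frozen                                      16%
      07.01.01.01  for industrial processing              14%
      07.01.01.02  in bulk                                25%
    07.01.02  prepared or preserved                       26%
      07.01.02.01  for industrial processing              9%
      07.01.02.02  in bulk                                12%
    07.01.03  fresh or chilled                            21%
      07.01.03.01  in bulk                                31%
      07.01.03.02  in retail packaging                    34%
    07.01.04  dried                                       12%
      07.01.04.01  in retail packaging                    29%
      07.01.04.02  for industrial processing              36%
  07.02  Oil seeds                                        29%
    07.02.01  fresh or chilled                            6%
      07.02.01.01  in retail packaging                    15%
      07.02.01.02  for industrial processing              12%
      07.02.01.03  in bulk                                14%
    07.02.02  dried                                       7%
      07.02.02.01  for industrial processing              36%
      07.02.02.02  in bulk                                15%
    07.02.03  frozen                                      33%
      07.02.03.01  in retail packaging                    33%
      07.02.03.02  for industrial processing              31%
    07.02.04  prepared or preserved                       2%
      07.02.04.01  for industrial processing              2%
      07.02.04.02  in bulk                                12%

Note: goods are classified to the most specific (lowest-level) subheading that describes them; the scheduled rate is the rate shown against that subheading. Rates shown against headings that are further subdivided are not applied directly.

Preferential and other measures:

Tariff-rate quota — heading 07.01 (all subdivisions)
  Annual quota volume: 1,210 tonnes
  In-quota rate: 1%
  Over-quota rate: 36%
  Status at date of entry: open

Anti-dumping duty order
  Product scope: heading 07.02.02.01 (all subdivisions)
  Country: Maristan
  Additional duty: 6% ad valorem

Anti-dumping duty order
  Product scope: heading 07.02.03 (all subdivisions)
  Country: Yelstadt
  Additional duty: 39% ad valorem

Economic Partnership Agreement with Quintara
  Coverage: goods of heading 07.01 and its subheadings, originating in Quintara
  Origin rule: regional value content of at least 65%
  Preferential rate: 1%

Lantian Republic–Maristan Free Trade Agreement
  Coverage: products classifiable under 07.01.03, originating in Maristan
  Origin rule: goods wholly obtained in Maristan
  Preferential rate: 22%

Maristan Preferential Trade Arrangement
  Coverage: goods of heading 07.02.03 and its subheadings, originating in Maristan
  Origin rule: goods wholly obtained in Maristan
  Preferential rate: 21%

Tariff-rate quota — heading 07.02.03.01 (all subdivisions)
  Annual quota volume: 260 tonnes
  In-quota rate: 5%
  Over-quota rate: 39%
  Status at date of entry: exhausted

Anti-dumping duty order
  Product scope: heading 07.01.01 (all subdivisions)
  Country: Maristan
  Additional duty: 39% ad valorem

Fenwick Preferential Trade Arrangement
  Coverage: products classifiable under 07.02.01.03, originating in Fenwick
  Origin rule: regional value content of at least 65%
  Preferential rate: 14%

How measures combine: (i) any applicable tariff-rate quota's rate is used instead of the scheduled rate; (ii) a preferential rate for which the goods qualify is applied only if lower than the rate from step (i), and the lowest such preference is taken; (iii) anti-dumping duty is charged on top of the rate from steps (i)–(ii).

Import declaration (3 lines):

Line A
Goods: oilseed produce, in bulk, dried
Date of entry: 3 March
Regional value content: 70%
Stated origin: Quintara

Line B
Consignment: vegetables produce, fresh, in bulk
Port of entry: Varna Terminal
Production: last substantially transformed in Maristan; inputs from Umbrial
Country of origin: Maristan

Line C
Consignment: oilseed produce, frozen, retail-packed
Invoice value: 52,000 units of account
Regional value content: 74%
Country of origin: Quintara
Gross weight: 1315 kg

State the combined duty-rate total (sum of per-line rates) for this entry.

55%

Line A: oilseed → 07.02; dried → 07.02.02; in bulk → 07.02.02.02. Scheduled 15%. Quintara agreement on 07.01: 07.02.02.02 not covered. → 15%.
Line B: vegetables → 07.01; fresh → 07.01.03; in bulk → 07.01.03.01. Scheduled 31%. quota on 07.01 open → in-quota 1%; Maristan agreement on 07.01.03: not wholly obtained; Maristan agreement on 07.02.03: 07.01.03.01 not covered. → 1%.
Line C: oilseed → 07.02; frozen → 07.02.03; retail-packed → 07.02.03.01. Scheduled 33%. quota on 07.02.03.01 exhausted → over-quota 39%; Quintara agreement on 07.01: 07.02.03.01 not covered. → 39%.
Sum: 15% + 1% + 39% = 55%.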